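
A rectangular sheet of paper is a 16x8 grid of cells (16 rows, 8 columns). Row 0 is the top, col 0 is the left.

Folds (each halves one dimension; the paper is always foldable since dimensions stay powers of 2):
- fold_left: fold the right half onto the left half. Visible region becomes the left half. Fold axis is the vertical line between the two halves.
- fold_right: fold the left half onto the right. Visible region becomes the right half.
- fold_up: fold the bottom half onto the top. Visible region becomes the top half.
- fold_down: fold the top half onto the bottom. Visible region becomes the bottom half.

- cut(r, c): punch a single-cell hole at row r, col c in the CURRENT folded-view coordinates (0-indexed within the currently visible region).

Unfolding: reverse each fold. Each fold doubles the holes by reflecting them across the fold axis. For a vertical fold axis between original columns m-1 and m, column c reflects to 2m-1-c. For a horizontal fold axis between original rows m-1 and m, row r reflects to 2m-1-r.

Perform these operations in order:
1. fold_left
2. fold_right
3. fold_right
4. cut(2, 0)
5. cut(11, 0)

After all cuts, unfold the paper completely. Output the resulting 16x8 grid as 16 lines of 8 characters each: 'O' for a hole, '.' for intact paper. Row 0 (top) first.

Answer: ........
........
OOOOOOOO
........
........
........
........
........
........
........
........
OOOOOOOO
........
........
........
........

Derivation:
Op 1 fold_left: fold axis v@4; visible region now rows[0,16) x cols[0,4) = 16x4
Op 2 fold_right: fold axis v@2; visible region now rows[0,16) x cols[2,4) = 16x2
Op 3 fold_right: fold axis v@3; visible region now rows[0,16) x cols[3,4) = 16x1
Op 4 cut(2, 0): punch at orig (2,3); cuts so far [(2, 3)]; region rows[0,16) x cols[3,4) = 16x1
Op 5 cut(11, 0): punch at orig (11,3); cuts so far [(2, 3), (11, 3)]; region rows[0,16) x cols[3,4) = 16x1
Unfold 1 (reflect across v@3): 4 holes -> [(2, 2), (2, 3), (11, 2), (11, 3)]
Unfold 2 (reflect across v@2): 8 holes -> [(2, 0), (2, 1), (2, 2), (2, 3), (11, 0), (11, 1), (11, 2), (11, 3)]
Unfold 3 (reflect across v@4): 16 holes -> [(2, 0), (2, 1), (2, 2), (2, 3), (2, 4), (2, 5), (2, 6), (2, 7), (11, 0), (11, 1), (11, 2), (11, 3), (11, 4), (11, 5), (11, 6), (11, 7)]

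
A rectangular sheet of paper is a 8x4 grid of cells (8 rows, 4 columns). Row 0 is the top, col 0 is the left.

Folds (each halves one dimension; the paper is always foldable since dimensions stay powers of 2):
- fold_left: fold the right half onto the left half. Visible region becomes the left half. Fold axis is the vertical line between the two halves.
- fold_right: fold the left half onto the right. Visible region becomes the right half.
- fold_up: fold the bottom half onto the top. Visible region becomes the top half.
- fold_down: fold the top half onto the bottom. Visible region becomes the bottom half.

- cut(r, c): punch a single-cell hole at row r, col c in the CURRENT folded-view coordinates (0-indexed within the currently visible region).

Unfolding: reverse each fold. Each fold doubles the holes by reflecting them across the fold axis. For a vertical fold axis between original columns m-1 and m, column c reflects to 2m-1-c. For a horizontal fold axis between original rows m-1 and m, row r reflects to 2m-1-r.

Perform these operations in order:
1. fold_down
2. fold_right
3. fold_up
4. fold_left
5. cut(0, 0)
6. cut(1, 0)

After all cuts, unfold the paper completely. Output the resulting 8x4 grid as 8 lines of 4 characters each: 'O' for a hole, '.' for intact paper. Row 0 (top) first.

Answer: OOOO
OOOO
OOOO
OOOO
OOOO
OOOO
OOOO
OOOO

Derivation:
Op 1 fold_down: fold axis h@4; visible region now rows[4,8) x cols[0,4) = 4x4
Op 2 fold_right: fold axis v@2; visible region now rows[4,8) x cols[2,4) = 4x2
Op 3 fold_up: fold axis h@6; visible region now rows[4,6) x cols[2,4) = 2x2
Op 4 fold_left: fold axis v@3; visible region now rows[4,6) x cols[2,3) = 2x1
Op 5 cut(0, 0): punch at orig (4,2); cuts so far [(4, 2)]; region rows[4,6) x cols[2,3) = 2x1
Op 6 cut(1, 0): punch at orig (5,2); cuts so far [(4, 2), (5, 2)]; region rows[4,6) x cols[2,3) = 2x1
Unfold 1 (reflect across v@3): 4 holes -> [(4, 2), (4, 3), (5, 2), (5, 3)]
Unfold 2 (reflect across h@6): 8 holes -> [(4, 2), (4, 3), (5, 2), (5, 3), (6, 2), (6, 3), (7, 2), (7, 3)]
Unfold 3 (reflect across v@2): 16 holes -> [(4, 0), (4, 1), (4, 2), (4, 3), (5, 0), (5, 1), (5, 2), (5, 3), (6, 0), (6, 1), (6, 2), (6, 3), (7, 0), (7, 1), (7, 2), (7, 3)]
Unfold 4 (reflect across h@4): 32 holes -> [(0, 0), (0, 1), (0, 2), (0, 3), (1, 0), (1, 1), (1, 2), (1, 3), (2, 0), (2, 1), (2, 2), (2, 3), (3, 0), (3, 1), (3, 2), (3, 3), (4, 0), (4, 1), (4, 2), (4, 3), (5, 0), (5, 1), (5, 2), (5, 3), (6, 0), (6, 1), (6, 2), (6, 3), (7, 0), (7, 1), (7, 2), (7, 3)]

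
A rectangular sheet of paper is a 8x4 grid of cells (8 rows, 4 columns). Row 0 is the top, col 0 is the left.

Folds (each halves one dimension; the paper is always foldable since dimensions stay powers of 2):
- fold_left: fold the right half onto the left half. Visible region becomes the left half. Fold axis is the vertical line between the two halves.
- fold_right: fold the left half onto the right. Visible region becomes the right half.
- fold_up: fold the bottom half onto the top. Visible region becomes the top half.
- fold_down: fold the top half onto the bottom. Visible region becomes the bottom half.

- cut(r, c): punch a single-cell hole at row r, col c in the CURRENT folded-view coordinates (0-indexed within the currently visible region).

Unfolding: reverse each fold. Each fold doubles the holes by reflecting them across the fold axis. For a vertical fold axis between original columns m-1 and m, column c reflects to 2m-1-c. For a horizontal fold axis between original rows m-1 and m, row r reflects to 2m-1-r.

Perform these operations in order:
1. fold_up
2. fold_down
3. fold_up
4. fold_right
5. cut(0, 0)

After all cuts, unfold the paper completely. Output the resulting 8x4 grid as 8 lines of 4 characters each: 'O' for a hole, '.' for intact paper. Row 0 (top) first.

Op 1 fold_up: fold axis h@4; visible region now rows[0,4) x cols[0,4) = 4x4
Op 2 fold_down: fold axis h@2; visible region now rows[2,4) x cols[0,4) = 2x4
Op 3 fold_up: fold axis h@3; visible region now rows[2,3) x cols[0,4) = 1x4
Op 4 fold_right: fold axis v@2; visible region now rows[2,3) x cols[2,4) = 1x2
Op 5 cut(0, 0): punch at orig (2,2); cuts so far [(2, 2)]; region rows[2,3) x cols[2,4) = 1x2
Unfold 1 (reflect across v@2): 2 holes -> [(2, 1), (2, 2)]
Unfold 2 (reflect across h@3): 4 holes -> [(2, 1), (2, 2), (3, 1), (3, 2)]
Unfold 3 (reflect across h@2): 8 holes -> [(0, 1), (0, 2), (1, 1), (1, 2), (2, 1), (2, 2), (3, 1), (3, 2)]
Unfold 4 (reflect across h@4): 16 holes -> [(0, 1), (0, 2), (1, 1), (1, 2), (2, 1), (2, 2), (3, 1), (3, 2), (4, 1), (4, 2), (5, 1), (5, 2), (6, 1), (6, 2), (7, 1), (7, 2)]

Answer: .OO.
.OO.
.OO.
.OO.
.OO.
.OO.
.OO.
.OO.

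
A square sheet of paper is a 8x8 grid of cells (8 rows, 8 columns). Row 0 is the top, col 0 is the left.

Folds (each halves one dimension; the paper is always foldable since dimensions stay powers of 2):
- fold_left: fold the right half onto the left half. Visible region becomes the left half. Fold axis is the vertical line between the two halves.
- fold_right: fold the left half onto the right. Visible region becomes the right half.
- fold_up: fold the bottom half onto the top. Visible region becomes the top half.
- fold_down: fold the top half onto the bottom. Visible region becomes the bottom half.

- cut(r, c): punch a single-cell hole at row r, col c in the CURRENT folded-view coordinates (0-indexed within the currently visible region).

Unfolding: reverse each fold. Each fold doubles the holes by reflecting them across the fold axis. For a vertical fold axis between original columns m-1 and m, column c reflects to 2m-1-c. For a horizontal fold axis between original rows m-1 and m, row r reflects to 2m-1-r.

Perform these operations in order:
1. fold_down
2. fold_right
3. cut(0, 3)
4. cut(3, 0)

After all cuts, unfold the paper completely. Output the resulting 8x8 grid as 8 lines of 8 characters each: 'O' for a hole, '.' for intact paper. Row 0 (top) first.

Answer: ...OO...
........
........
O......O
O......O
........
........
...OO...

Derivation:
Op 1 fold_down: fold axis h@4; visible region now rows[4,8) x cols[0,8) = 4x8
Op 2 fold_right: fold axis v@4; visible region now rows[4,8) x cols[4,8) = 4x4
Op 3 cut(0, 3): punch at orig (4,7); cuts so far [(4, 7)]; region rows[4,8) x cols[4,8) = 4x4
Op 4 cut(3, 0): punch at orig (7,4); cuts so far [(4, 7), (7, 4)]; region rows[4,8) x cols[4,8) = 4x4
Unfold 1 (reflect across v@4): 4 holes -> [(4, 0), (4, 7), (7, 3), (7, 4)]
Unfold 2 (reflect across h@4): 8 holes -> [(0, 3), (0, 4), (3, 0), (3, 7), (4, 0), (4, 7), (7, 3), (7, 4)]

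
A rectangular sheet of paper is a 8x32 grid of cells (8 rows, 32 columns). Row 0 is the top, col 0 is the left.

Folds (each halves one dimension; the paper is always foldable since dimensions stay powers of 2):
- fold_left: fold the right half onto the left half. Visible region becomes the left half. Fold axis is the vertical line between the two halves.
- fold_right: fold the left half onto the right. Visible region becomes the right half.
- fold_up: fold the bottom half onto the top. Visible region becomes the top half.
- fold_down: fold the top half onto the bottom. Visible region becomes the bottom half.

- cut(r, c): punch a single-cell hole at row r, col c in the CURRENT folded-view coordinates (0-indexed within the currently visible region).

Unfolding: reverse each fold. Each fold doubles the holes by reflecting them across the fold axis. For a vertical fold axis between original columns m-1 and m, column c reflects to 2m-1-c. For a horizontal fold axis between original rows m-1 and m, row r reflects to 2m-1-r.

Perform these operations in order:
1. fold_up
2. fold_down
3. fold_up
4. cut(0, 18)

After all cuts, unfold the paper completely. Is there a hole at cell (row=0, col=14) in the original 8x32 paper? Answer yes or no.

Answer: no

Derivation:
Op 1 fold_up: fold axis h@4; visible region now rows[0,4) x cols[0,32) = 4x32
Op 2 fold_down: fold axis h@2; visible region now rows[2,4) x cols[0,32) = 2x32
Op 3 fold_up: fold axis h@3; visible region now rows[2,3) x cols[0,32) = 1x32
Op 4 cut(0, 18): punch at orig (2,18); cuts so far [(2, 18)]; region rows[2,3) x cols[0,32) = 1x32
Unfold 1 (reflect across h@3): 2 holes -> [(2, 18), (3, 18)]
Unfold 2 (reflect across h@2): 4 holes -> [(0, 18), (1, 18), (2, 18), (3, 18)]
Unfold 3 (reflect across h@4): 8 holes -> [(0, 18), (1, 18), (2, 18), (3, 18), (4, 18), (5, 18), (6, 18), (7, 18)]
Holes: [(0, 18), (1, 18), (2, 18), (3, 18), (4, 18), (5, 18), (6, 18), (7, 18)]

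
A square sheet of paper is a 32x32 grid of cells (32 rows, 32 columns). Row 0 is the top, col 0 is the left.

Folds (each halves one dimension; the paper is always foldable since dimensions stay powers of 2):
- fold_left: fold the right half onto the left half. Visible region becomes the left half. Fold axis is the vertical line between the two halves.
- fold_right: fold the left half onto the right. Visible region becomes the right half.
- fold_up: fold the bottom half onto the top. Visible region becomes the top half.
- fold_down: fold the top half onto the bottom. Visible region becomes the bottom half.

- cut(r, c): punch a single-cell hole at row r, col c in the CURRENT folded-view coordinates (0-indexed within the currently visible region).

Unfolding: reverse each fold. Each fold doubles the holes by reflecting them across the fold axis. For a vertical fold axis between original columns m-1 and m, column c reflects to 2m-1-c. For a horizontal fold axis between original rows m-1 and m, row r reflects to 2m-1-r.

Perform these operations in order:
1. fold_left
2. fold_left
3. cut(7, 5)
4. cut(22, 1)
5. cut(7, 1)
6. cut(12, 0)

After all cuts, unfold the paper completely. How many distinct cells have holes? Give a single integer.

Answer: 16

Derivation:
Op 1 fold_left: fold axis v@16; visible region now rows[0,32) x cols[0,16) = 32x16
Op 2 fold_left: fold axis v@8; visible region now rows[0,32) x cols[0,8) = 32x8
Op 3 cut(7, 5): punch at orig (7,5); cuts so far [(7, 5)]; region rows[0,32) x cols[0,8) = 32x8
Op 4 cut(22, 1): punch at orig (22,1); cuts so far [(7, 5), (22, 1)]; region rows[0,32) x cols[0,8) = 32x8
Op 5 cut(7, 1): punch at orig (7,1); cuts so far [(7, 1), (7, 5), (22, 1)]; region rows[0,32) x cols[0,8) = 32x8
Op 6 cut(12, 0): punch at orig (12,0); cuts so far [(7, 1), (7, 5), (12, 0), (22, 1)]; region rows[0,32) x cols[0,8) = 32x8
Unfold 1 (reflect across v@8): 8 holes -> [(7, 1), (7, 5), (7, 10), (7, 14), (12, 0), (12, 15), (22, 1), (22, 14)]
Unfold 2 (reflect across v@16): 16 holes -> [(7, 1), (7, 5), (7, 10), (7, 14), (7, 17), (7, 21), (7, 26), (7, 30), (12, 0), (12, 15), (12, 16), (12, 31), (22, 1), (22, 14), (22, 17), (22, 30)]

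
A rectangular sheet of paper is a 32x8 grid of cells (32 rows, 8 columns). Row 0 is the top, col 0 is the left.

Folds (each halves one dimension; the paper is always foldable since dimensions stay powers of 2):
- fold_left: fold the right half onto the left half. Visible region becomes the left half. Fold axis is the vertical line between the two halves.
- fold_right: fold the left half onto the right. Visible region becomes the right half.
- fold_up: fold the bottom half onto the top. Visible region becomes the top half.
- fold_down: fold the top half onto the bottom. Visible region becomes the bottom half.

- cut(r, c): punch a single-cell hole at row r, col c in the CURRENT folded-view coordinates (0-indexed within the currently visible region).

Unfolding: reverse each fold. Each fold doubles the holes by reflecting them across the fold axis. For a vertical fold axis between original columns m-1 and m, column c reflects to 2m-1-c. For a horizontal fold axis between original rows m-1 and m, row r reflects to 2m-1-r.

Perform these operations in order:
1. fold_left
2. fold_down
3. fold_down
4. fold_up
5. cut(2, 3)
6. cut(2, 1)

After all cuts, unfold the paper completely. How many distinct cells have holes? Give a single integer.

Answer: 32

Derivation:
Op 1 fold_left: fold axis v@4; visible region now rows[0,32) x cols[0,4) = 32x4
Op 2 fold_down: fold axis h@16; visible region now rows[16,32) x cols[0,4) = 16x4
Op 3 fold_down: fold axis h@24; visible region now rows[24,32) x cols[0,4) = 8x4
Op 4 fold_up: fold axis h@28; visible region now rows[24,28) x cols[0,4) = 4x4
Op 5 cut(2, 3): punch at orig (26,3); cuts so far [(26, 3)]; region rows[24,28) x cols[0,4) = 4x4
Op 6 cut(2, 1): punch at orig (26,1); cuts so far [(26, 1), (26, 3)]; region rows[24,28) x cols[0,4) = 4x4
Unfold 1 (reflect across h@28): 4 holes -> [(26, 1), (26, 3), (29, 1), (29, 3)]
Unfold 2 (reflect across h@24): 8 holes -> [(18, 1), (18, 3), (21, 1), (21, 3), (26, 1), (26, 3), (29, 1), (29, 3)]
Unfold 3 (reflect across h@16): 16 holes -> [(2, 1), (2, 3), (5, 1), (5, 3), (10, 1), (10, 3), (13, 1), (13, 3), (18, 1), (18, 3), (21, 1), (21, 3), (26, 1), (26, 3), (29, 1), (29, 3)]
Unfold 4 (reflect across v@4): 32 holes -> [(2, 1), (2, 3), (2, 4), (2, 6), (5, 1), (5, 3), (5, 4), (5, 6), (10, 1), (10, 3), (10, 4), (10, 6), (13, 1), (13, 3), (13, 4), (13, 6), (18, 1), (18, 3), (18, 4), (18, 6), (21, 1), (21, 3), (21, 4), (21, 6), (26, 1), (26, 3), (26, 4), (26, 6), (29, 1), (29, 3), (29, 4), (29, 6)]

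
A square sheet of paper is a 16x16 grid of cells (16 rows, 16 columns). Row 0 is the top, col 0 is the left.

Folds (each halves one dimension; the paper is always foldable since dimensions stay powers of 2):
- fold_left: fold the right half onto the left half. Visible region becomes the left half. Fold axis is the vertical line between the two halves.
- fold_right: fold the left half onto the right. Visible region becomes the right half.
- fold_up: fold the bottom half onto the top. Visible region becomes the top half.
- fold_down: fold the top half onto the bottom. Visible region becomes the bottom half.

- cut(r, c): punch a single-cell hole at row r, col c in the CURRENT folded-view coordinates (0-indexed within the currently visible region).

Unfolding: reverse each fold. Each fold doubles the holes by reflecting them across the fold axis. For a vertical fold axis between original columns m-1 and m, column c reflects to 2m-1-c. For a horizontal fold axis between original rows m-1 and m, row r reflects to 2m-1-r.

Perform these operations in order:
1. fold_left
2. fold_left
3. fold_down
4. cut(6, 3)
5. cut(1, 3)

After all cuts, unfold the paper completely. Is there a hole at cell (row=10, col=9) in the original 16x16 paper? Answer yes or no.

Answer: no

Derivation:
Op 1 fold_left: fold axis v@8; visible region now rows[0,16) x cols[0,8) = 16x8
Op 2 fold_left: fold axis v@4; visible region now rows[0,16) x cols[0,4) = 16x4
Op 3 fold_down: fold axis h@8; visible region now rows[8,16) x cols[0,4) = 8x4
Op 4 cut(6, 3): punch at orig (14,3); cuts so far [(14, 3)]; region rows[8,16) x cols[0,4) = 8x4
Op 5 cut(1, 3): punch at orig (9,3); cuts so far [(9, 3), (14, 3)]; region rows[8,16) x cols[0,4) = 8x4
Unfold 1 (reflect across h@8): 4 holes -> [(1, 3), (6, 3), (9, 3), (14, 3)]
Unfold 2 (reflect across v@4): 8 holes -> [(1, 3), (1, 4), (6, 3), (6, 4), (9, 3), (9, 4), (14, 3), (14, 4)]
Unfold 3 (reflect across v@8): 16 holes -> [(1, 3), (1, 4), (1, 11), (1, 12), (6, 3), (6, 4), (6, 11), (6, 12), (9, 3), (9, 4), (9, 11), (9, 12), (14, 3), (14, 4), (14, 11), (14, 12)]
Holes: [(1, 3), (1, 4), (1, 11), (1, 12), (6, 3), (6, 4), (6, 11), (6, 12), (9, 3), (9, 4), (9, 11), (9, 12), (14, 3), (14, 4), (14, 11), (14, 12)]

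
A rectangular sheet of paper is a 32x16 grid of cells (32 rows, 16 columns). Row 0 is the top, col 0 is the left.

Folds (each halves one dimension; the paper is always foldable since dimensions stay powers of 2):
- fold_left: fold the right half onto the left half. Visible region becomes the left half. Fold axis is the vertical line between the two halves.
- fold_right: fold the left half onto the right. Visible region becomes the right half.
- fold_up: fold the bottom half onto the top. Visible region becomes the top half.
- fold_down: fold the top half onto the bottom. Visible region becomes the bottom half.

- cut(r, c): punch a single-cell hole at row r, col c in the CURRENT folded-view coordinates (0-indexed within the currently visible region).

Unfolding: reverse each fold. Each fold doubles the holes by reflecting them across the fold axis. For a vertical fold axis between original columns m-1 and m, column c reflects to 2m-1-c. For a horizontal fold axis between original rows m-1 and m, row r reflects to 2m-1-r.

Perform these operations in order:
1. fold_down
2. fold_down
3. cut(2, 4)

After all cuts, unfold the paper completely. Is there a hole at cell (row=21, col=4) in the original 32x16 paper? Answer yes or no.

Op 1 fold_down: fold axis h@16; visible region now rows[16,32) x cols[0,16) = 16x16
Op 2 fold_down: fold axis h@24; visible region now rows[24,32) x cols[0,16) = 8x16
Op 3 cut(2, 4): punch at orig (26,4); cuts so far [(26, 4)]; region rows[24,32) x cols[0,16) = 8x16
Unfold 1 (reflect across h@24): 2 holes -> [(21, 4), (26, 4)]
Unfold 2 (reflect across h@16): 4 holes -> [(5, 4), (10, 4), (21, 4), (26, 4)]
Holes: [(5, 4), (10, 4), (21, 4), (26, 4)]

Answer: yes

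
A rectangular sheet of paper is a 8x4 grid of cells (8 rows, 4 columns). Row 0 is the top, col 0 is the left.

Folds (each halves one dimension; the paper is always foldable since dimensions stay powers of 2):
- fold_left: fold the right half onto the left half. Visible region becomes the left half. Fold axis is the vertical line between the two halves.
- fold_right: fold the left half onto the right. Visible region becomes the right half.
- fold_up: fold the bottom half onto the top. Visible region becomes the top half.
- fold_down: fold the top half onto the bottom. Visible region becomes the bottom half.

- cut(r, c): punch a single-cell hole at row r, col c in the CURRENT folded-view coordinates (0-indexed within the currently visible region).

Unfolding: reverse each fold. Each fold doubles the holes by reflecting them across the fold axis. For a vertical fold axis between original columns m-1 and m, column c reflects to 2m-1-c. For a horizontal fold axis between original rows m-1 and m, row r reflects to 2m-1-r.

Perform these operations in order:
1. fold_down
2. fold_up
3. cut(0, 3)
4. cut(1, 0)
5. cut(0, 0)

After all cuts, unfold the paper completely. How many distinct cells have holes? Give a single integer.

Op 1 fold_down: fold axis h@4; visible region now rows[4,8) x cols[0,4) = 4x4
Op 2 fold_up: fold axis h@6; visible region now rows[4,6) x cols[0,4) = 2x4
Op 3 cut(0, 3): punch at orig (4,3); cuts so far [(4, 3)]; region rows[4,6) x cols[0,4) = 2x4
Op 4 cut(1, 0): punch at orig (5,0); cuts so far [(4, 3), (5, 0)]; region rows[4,6) x cols[0,4) = 2x4
Op 5 cut(0, 0): punch at orig (4,0); cuts so far [(4, 0), (4, 3), (5, 0)]; region rows[4,6) x cols[0,4) = 2x4
Unfold 1 (reflect across h@6): 6 holes -> [(4, 0), (4, 3), (5, 0), (6, 0), (7, 0), (7, 3)]
Unfold 2 (reflect across h@4): 12 holes -> [(0, 0), (0, 3), (1, 0), (2, 0), (3, 0), (3, 3), (4, 0), (4, 3), (5, 0), (6, 0), (7, 0), (7, 3)]

Answer: 12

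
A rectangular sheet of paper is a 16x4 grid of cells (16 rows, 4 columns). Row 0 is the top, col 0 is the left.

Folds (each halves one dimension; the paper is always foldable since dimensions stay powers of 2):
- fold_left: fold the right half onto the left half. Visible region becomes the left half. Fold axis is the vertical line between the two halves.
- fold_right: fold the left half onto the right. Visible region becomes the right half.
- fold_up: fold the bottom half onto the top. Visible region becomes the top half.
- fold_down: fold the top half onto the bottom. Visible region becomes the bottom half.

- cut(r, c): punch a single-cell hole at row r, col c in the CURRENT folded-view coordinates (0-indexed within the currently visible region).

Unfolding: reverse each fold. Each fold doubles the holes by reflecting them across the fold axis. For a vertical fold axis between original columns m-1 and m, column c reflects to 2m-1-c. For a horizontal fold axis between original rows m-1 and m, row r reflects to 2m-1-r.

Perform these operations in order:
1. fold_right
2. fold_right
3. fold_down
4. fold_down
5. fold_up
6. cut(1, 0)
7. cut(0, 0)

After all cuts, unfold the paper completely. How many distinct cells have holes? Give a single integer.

Op 1 fold_right: fold axis v@2; visible region now rows[0,16) x cols[2,4) = 16x2
Op 2 fold_right: fold axis v@3; visible region now rows[0,16) x cols[3,4) = 16x1
Op 3 fold_down: fold axis h@8; visible region now rows[8,16) x cols[3,4) = 8x1
Op 4 fold_down: fold axis h@12; visible region now rows[12,16) x cols[3,4) = 4x1
Op 5 fold_up: fold axis h@14; visible region now rows[12,14) x cols[3,4) = 2x1
Op 6 cut(1, 0): punch at orig (13,3); cuts so far [(13, 3)]; region rows[12,14) x cols[3,4) = 2x1
Op 7 cut(0, 0): punch at orig (12,3); cuts so far [(12, 3), (13, 3)]; region rows[12,14) x cols[3,4) = 2x1
Unfold 1 (reflect across h@14): 4 holes -> [(12, 3), (13, 3), (14, 3), (15, 3)]
Unfold 2 (reflect across h@12): 8 holes -> [(8, 3), (9, 3), (10, 3), (11, 3), (12, 3), (13, 3), (14, 3), (15, 3)]
Unfold 3 (reflect across h@8): 16 holes -> [(0, 3), (1, 3), (2, 3), (3, 3), (4, 3), (5, 3), (6, 3), (7, 3), (8, 3), (9, 3), (10, 3), (11, 3), (12, 3), (13, 3), (14, 3), (15, 3)]
Unfold 4 (reflect across v@3): 32 holes -> [(0, 2), (0, 3), (1, 2), (1, 3), (2, 2), (2, 3), (3, 2), (3, 3), (4, 2), (4, 3), (5, 2), (5, 3), (6, 2), (6, 3), (7, 2), (7, 3), (8, 2), (8, 3), (9, 2), (9, 3), (10, 2), (10, 3), (11, 2), (11, 3), (12, 2), (12, 3), (13, 2), (13, 3), (14, 2), (14, 3), (15, 2), (15, 3)]
Unfold 5 (reflect across v@2): 64 holes -> [(0, 0), (0, 1), (0, 2), (0, 3), (1, 0), (1, 1), (1, 2), (1, 3), (2, 0), (2, 1), (2, 2), (2, 3), (3, 0), (3, 1), (3, 2), (3, 3), (4, 0), (4, 1), (4, 2), (4, 3), (5, 0), (5, 1), (5, 2), (5, 3), (6, 0), (6, 1), (6, 2), (6, 3), (7, 0), (7, 1), (7, 2), (7, 3), (8, 0), (8, 1), (8, 2), (8, 3), (9, 0), (9, 1), (9, 2), (9, 3), (10, 0), (10, 1), (10, 2), (10, 3), (11, 0), (11, 1), (11, 2), (11, 3), (12, 0), (12, 1), (12, 2), (12, 3), (13, 0), (13, 1), (13, 2), (13, 3), (14, 0), (14, 1), (14, 2), (14, 3), (15, 0), (15, 1), (15, 2), (15, 3)]

Answer: 64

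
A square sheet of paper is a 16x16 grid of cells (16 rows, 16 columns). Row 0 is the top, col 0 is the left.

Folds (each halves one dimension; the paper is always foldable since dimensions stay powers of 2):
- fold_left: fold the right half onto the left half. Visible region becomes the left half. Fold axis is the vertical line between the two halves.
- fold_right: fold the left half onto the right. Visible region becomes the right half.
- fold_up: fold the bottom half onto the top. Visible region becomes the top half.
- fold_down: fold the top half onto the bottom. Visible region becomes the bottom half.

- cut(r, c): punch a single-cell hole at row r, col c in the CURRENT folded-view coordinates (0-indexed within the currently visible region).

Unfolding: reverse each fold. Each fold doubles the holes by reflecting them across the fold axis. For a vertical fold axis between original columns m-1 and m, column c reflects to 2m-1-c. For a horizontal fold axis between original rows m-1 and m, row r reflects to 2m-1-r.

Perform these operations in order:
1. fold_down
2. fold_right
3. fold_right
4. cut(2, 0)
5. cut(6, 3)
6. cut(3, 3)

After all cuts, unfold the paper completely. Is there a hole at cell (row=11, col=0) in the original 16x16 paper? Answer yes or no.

Op 1 fold_down: fold axis h@8; visible region now rows[8,16) x cols[0,16) = 8x16
Op 2 fold_right: fold axis v@8; visible region now rows[8,16) x cols[8,16) = 8x8
Op 3 fold_right: fold axis v@12; visible region now rows[8,16) x cols[12,16) = 8x4
Op 4 cut(2, 0): punch at orig (10,12); cuts so far [(10, 12)]; region rows[8,16) x cols[12,16) = 8x4
Op 5 cut(6, 3): punch at orig (14,15); cuts so far [(10, 12), (14, 15)]; region rows[8,16) x cols[12,16) = 8x4
Op 6 cut(3, 3): punch at orig (11,15); cuts so far [(10, 12), (11, 15), (14, 15)]; region rows[8,16) x cols[12,16) = 8x4
Unfold 1 (reflect across v@12): 6 holes -> [(10, 11), (10, 12), (11, 8), (11, 15), (14, 8), (14, 15)]
Unfold 2 (reflect across v@8): 12 holes -> [(10, 3), (10, 4), (10, 11), (10, 12), (11, 0), (11, 7), (11, 8), (11, 15), (14, 0), (14, 7), (14, 8), (14, 15)]
Unfold 3 (reflect across h@8): 24 holes -> [(1, 0), (1, 7), (1, 8), (1, 15), (4, 0), (4, 7), (4, 8), (4, 15), (5, 3), (5, 4), (5, 11), (5, 12), (10, 3), (10, 4), (10, 11), (10, 12), (11, 0), (11, 7), (11, 8), (11, 15), (14, 0), (14, 7), (14, 8), (14, 15)]
Holes: [(1, 0), (1, 7), (1, 8), (1, 15), (4, 0), (4, 7), (4, 8), (4, 15), (5, 3), (5, 4), (5, 11), (5, 12), (10, 3), (10, 4), (10, 11), (10, 12), (11, 0), (11, 7), (11, 8), (11, 15), (14, 0), (14, 7), (14, 8), (14, 15)]

Answer: yes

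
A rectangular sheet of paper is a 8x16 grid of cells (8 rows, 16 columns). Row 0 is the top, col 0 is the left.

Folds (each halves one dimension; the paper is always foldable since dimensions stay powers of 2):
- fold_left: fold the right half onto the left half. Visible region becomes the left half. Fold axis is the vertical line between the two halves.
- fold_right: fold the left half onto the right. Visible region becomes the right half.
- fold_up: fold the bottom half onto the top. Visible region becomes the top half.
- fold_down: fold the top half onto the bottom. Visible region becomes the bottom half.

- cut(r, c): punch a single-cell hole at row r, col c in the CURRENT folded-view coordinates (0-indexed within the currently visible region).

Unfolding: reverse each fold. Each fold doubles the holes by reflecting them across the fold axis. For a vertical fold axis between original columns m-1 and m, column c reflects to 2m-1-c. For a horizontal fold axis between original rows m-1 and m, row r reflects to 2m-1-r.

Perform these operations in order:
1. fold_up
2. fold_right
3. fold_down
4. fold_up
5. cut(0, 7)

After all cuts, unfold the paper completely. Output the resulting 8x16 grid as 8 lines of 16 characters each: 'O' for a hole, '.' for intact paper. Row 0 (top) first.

Op 1 fold_up: fold axis h@4; visible region now rows[0,4) x cols[0,16) = 4x16
Op 2 fold_right: fold axis v@8; visible region now rows[0,4) x cols[8,16) = 4x8
Op 3 fold_down: fold axis h@2; visible region now rows[2,4) x cols[8,16) = 2x8
Op 4 fold_up: fold axis h@3; visible region now rows[2,3) x cols[8,16) = 1x8
Op 5 cut(0, 7): punch at orig (2,15); cuts so far [(2, 15)]; region rows[2,3) x cols[8,16) = 1x8
Unfold 1 (reflect across h@3): 2 holes -> [(2, 15), (3, 15)]
Unfold 2 (reflect across h@2): 4 holes -> [(0, 15), (1, 15), (2, 15), (3, 15)]
Unfold 3 (reflect across v@8): 8 holes -> [(0, 0), (0, 15), (1, 0), (1, 15), (2, 0), (2, 15), (3, 0), (3, 15)]
Unfold 4 (reflect across h@4): 16 holes -> [(0, 0), (0, 15), (1, 0), (1, 15), (2, 0), (2, 15), (3, 0), (3, 15), (4, 0), (4, 15), (5, 0), (5, 15), (6, 0), (6, 15), (7, 0), (7, 15)]

Answer: O..............O
O..............O
O..............O
O..............O
O..............O
O..............O
O..............O
O..............O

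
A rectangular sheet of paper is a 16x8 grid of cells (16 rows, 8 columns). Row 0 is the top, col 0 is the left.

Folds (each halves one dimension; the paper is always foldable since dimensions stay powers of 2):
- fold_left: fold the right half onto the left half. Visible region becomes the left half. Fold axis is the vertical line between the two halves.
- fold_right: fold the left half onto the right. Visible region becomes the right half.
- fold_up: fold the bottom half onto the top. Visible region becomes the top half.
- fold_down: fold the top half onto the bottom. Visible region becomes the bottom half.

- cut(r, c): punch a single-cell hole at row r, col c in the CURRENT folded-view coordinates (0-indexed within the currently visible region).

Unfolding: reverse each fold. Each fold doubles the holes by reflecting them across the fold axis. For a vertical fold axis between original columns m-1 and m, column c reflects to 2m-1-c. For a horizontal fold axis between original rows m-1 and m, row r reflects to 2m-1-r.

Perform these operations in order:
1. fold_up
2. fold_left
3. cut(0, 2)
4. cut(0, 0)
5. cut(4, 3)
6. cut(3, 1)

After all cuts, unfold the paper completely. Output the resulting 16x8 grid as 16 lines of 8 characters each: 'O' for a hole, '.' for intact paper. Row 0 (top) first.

Answer: O.O..O.O
........
........
.O....O.
...OO...
........
........
........
........
........
........
...OO...
.O....O.
........
........
O.O..O.O

Derivation:
Op 1 fold_up: fold axis h@8; visible region now rows[0,8) x cols[0,8) = 8x8
Op 2 fold_left: fold axis v@4; visible region now rows[0,8) x cols[0,4) = 8x4
Op 3 cut(0, 2): punch at orig (0,2); cuts so far [(0, 2)]; region rows[0,8) x cols[0,4) = 8x4
Op 4 cut(0, 0): punch at orig (0,0); cuts so far [(0, 0), (0, 2)]; region rows[0,8) x cols[0,4) = 8x4
Op 5 cut(4, 3): punch at orig (4,3); cuts so far [(0, 0), (0, 2), (4, 3)]; region rows[0,8) x cols[0,4) = 8x4
Op 6 cut(3, 1): punch at orig (3,1); cuts so far [(0, 0), (0, 2), (3, 1), (4, 3)]; region rows[0,8) x cols[0,4) = 8x4
Unfold 1 (reflect across v@4): 8 holes -> [(0, 0), (0, 2), (0, 5), (0, 7), (3, 1), (3, 6), (4, 3), (4, 4)]
Unfold 2 (reflect across h@8): 16 holes -> [(0, 0), (0, 2), (0, 5), (0, 7), (3, 1), (3, 6), (4, 3), (4, 4), (11, 3), (11, 4), (12, 1), (12, 6), (15, 0), (15, 2), (15, 5), (15, 7)]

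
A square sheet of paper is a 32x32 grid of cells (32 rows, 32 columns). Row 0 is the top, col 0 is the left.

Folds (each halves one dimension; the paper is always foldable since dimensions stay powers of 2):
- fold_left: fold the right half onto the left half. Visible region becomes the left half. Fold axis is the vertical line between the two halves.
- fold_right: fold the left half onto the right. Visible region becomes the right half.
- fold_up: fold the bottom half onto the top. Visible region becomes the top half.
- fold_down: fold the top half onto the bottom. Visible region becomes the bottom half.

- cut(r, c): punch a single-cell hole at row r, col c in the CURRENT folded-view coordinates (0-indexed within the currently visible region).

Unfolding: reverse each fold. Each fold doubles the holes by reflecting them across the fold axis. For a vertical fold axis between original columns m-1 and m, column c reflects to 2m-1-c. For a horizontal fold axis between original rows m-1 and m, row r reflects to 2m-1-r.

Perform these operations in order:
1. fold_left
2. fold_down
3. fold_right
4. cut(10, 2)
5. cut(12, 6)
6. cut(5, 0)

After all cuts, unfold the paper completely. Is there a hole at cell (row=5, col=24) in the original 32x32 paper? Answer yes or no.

Answer: no

Derivation:
Op 1 fold_left: fold axis v@16; visible region now rows[0,32) x cols[0,16) = 32x16
Op 2 fold_down: fold axis h@16; visible region now rows[16,32) x cols[0,16) = 16x16
Op 3 fold_right: fold axis v@8; visible region now rows[16,32) x cols[8,16) = 16x8
Op 4 cut(10, 2): punch at orig (26,10); cuts so far [(26, 10)]; region rows[16,32) x cols[8,16) = 16x8
Op 5 cut(12, 6): punch at orig (28,14); cuts so far [(26, 10), (28, 14)]; region rows[16,32) x cols[8,16) = 16x8
Op 6 cut(5, 0): punch at orig (21,8); cuts so far [(21, 8), (26, 10), (28, 14)]; region rows[16,32) x cols[8,16) = 16x8
Unfold 1 (reflect across v@8): 6 holes -> [(21, 7), (21, 8), (26, 5), (26, 10), (28, 1), (28, 14)]
Unfold 2 (reflect across h@16): 12 holes -> [(3, 1), (3, 14), (5, 5), (5, 10), (10, 7), (10, 8), (21, 7), (21, 8), (26, 5), (26, 10), (28, 1), (28, 14)]
Unfold 3 (reflect across v@16): 24 holes -> [(3, 1), (3, 14), (3, 17), (3, 30), (5, 5), (5, 10), (5, 21), (5, 26), (10, 7), (10, 8), (10, 23), (10, 24), (21, 7), (21, 8), (21, 23), (21, 24), (26, 5), (26, 10), (26, 21), (26, 26), (28, 1), (28, 14), (28, 17), (28, 30)]
Holes: [(3, 1), (3, 14), (3, 17), (3, 30), (5, 5), (5, 10), (5, 21), (5, 26), (10, 7), (10, 8), (10, 23), (10, 24), (21, 7), (21, 8), (21, 23), (21, 24), (26, 5), (26, 10), (26, 21), (26, 26), (28, 1), (28, 14), (28, 17), (28, 30)]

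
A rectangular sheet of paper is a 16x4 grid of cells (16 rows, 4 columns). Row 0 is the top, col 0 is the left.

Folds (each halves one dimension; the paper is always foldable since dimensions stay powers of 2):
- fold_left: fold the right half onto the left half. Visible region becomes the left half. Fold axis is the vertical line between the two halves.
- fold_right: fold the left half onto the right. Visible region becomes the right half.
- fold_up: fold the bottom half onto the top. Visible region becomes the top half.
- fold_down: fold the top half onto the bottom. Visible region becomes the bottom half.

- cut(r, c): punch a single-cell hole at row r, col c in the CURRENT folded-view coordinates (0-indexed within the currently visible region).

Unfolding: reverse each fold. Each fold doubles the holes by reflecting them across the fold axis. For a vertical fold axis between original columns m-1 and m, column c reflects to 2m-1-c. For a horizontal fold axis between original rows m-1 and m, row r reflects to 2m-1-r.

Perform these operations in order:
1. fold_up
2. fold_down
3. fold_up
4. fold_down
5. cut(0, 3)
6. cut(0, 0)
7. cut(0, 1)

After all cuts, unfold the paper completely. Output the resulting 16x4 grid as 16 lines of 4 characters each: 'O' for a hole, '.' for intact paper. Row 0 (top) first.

Answer: OO.O
OO.O
OO.O
OO.O
OO.O
OO.O
OO.O
OO.O
OO.O
OO.O
OO.O
OO.O
OO.O
OO.O
OO.O
OO.O

Derivation:
Op 1 fold_up: fold axis h@8; visible region now rows[0,8) x cols[0,4) = 8x4
Op 2 fold_down: fold axis h@4; visible region now rows[4,8) x cols[0,4) = 4x4
Op 3 fold_up: fold axis h@6; visible region now rows[4,6) x cols[0,4) = 2x4
Op 4 fold_down: fold axis h@5; visible region now rows[5,6) x cols[0,4) = 1x4
Op 5 cut(0, 3): punch at orig (5,3); cuts so far [(5, 3)]; region rows[5,6) x cols[0,4) = 1x4
Op 6 cut(0, 0): punch at orig (5,0); cuts so far [(5, 0), (5, 3)]; region rows[5,6) x cols[0,4) = 1x4
Op 7 cut(0, 1): punch at orig (5,1); cuts so far [(5, 0), (5, 1), (5, 3)]; region rows[5,6) x cols[0,4) = 1x4
Unfold 1 (reflect across h@5): 6 holes -> [(4, 0), (4, 1), (4, 3), (5, 0), (5, 1), (5, 3)]
Unfold 2 (reflect across h@6): 12 holes -> [(4, 0), (4, 1), (4, 3), (5, 0), (5, 1), (5, 3), (6, 0), (6, 1), (6, 3), (7, 0), (7, 1), (7, 3)]
Unfold 3 (reflect across h@4): 24 holes -> [(0, 0), (0, 1), (0, 3), (1, 0), (1, 1), (1, 3), (2, 0), (2, 1), (2, 3), (3, 0), (3, 1), (3, 3), (4, 0), (4, 1), (4, 3), (5, 0), (5, 1), (5, 3), (6, 0), (6, 1), (6, 3), (7, 0), (7, 1), (7, 3)]
Unfold 4 (reflect across h@8): 48 holes -> [(0, 0), (0, 1), (0, 3), (1, 0), (1, 1), (1, 3), (2, 0), (2, 1), (2, 3), (3, 0), (3, 1), (3, 3), (4, 0), (4, 1), (4, 3), (5, 0), (5, 1), (5, 3), (6, 0), (6, 1), (6, 3), (7, 0), (7, 1), (7, 3), (8, 0), (8, 1), (8, 3), (9, 0), (9, 1), (9, 3), (10, 0), (10, 1), (10, 3), (11, 0), (11, 1), (11, 3), (12, 0), (12, 1), (12, 3), (13, 0), (13, 1), (13, 3), (14, 0), (14, 1), (14, 3), (15, 0), (15, 1), (15, 3)]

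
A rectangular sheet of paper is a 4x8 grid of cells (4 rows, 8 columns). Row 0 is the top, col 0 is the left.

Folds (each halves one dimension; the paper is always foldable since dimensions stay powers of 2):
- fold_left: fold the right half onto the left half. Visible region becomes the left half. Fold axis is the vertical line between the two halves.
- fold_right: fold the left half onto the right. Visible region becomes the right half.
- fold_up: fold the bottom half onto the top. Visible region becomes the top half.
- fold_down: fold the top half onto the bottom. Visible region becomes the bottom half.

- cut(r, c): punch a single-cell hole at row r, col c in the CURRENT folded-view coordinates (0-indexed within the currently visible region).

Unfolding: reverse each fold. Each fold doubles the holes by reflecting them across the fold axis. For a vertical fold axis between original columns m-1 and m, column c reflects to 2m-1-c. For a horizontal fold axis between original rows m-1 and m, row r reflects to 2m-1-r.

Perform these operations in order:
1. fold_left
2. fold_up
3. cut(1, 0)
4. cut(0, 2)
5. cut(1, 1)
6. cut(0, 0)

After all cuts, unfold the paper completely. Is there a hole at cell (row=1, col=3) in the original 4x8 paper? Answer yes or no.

Op 1 fold_left: fold axis v@4; visible region now rows[0,4) x cols[0,4) = 4x4
Op 2 fold_up: fold axis h@2; visible region now rows[0,2) x cols[0,4) = 2x4
Op 3 cut(1, 0): punch at orig (1,0); cuts so far [(1, 0)]; region rows[0,2) x cols[0,4) = 2x4
Op 4 cut(0, 2): punch at orig (0,2); cuts so far [(0, 2), (1, 0)]; region rows[0,2) x cols[0,4) = 2x4
Op 5 cut(1, 1): punch at orig (1,1); cuts so far [(0, 2), (1, 0), (1, 1)]; region rows[0,2) x cols[0,4) = 2x4
Op 6 cut(0, 0): punch at orig (0,0); cuts so far [(0, 0), (0, 2), (1, 0), (1, 1)]; region rows[0,2) x cols[0,4) = 2x4
Unfold 1 (reflect across h@2): 8 holes -> [(0, 0), (0, 2), (1, 0), (1, 1), (2, 0), (2, 1), (3, 0), (3, 2)]
Unfold 2 (reflect across v@4): 16 holes -> [(0, 0), (0, 2), (0, 5), (0, 7), (1, 0), (1, 1), (1, 6), (1, 7), (2, 0), (2, 1), (2, 6), (2, 7), (3, 0), (3, 2), (3, 5), (3, 7)]
Holes: [(0, 0), (0, 2), (0, 5), (0, 7), (1, 0), (1, 1), (1, 6), (1, 7), (2, 0), (2, 1), (2, 6), (2, 7), (3, 0), (3, 2), (3, 5), (3, 7)]

Answer: no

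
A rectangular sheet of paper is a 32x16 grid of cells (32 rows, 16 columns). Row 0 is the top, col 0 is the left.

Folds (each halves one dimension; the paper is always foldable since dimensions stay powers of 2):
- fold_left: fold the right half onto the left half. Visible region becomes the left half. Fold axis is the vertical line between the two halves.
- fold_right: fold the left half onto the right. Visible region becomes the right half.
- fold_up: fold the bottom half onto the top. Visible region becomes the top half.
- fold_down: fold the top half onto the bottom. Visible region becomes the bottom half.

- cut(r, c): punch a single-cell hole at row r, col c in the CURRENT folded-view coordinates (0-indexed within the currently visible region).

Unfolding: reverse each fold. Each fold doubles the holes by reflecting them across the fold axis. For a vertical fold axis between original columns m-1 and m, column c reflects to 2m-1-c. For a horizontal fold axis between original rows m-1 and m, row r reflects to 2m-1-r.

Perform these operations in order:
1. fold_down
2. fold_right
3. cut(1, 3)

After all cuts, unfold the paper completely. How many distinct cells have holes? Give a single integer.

Op 1 fold_down: fold axis h@16; visible region now rows[16,32) x cols[0,16) = 16x16
Op 2 fold_right: fold axis v@8; visible region now rows[16,32) x cols[8,16) = 16x8
Op 3 cut(1, 3): punch at orig (17,11); cuts so far [(17, 11)]; region rows[16,32) x cols[8,16) = 16x8
Unfold 1 (reflect across v@8): 2 holes -> [(17, 4), (17, 11)]
Unfold 2 (reflect across h@16): 4 holes -> [(14, 4), (14, 11), (17, 4), (17, 11)]

Answer: 4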